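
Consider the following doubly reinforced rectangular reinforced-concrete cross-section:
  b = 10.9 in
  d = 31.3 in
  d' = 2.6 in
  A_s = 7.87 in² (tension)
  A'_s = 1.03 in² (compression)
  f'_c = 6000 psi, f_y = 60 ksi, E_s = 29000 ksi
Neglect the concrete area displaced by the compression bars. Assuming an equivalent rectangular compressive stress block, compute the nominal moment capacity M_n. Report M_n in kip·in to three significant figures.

M_n ≈ 13100 kip·in

Assume both steels yield.
a = (A_s − A'_s) f_y/(0.85 f'_c b) = (7.87 − 1.03) × 60/(0.85 × 6 × 10.9) = 7.383 in.
c = a/β₁ = 7.383/0.75 = 9.844 in; ε'_s = 0.003(c − d')/c = 0.0022 ≥ ε_y = 0.0021, so the compression steel yields.
M_n = (A_s − A'_s) f_y (d − a/2) + A'_s f_y (d − d') = 410.4 × (31.3 − 3.6915) + 61.8 × (31.3 − 2.6) = 11330.5 + 1773.7 = 13104.2 kip·in.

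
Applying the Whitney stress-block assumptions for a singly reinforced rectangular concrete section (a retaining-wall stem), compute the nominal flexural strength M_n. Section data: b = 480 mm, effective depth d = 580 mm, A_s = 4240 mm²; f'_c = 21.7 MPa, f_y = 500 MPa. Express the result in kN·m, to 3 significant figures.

T = A_s f_y = 4240 × 500 = 2120000 N = 2120 kN.
From C = T: a = T/(0.85 f'_c b) = 2120000/(0.85 × 21.7 × 480) = 239.45 mm.
M_n = T(d − a/2) = 2120 kN × (580 − 119.725) mm = 975.78 kN·m.

M_n ≈ 976 kN·m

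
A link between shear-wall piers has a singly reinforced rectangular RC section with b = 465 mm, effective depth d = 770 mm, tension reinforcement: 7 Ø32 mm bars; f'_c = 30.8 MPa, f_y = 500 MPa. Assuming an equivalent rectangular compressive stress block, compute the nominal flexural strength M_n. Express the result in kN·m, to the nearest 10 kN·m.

A_s = 7 × 804 = 5628 mm².
T = A_s f_y = 5628 × 500 = 2814000 N = 2814 kN.
From C = T: a = T/(0.85 f'_c b) = 2814000/(0.85 × 30.8 × 465) = 231.15 mm.
M_n = T(d − a/2) = 2814 kN × (770 − 115.575) mm = 1841.55 kN·m.

M_n ≈ 1840 kN·m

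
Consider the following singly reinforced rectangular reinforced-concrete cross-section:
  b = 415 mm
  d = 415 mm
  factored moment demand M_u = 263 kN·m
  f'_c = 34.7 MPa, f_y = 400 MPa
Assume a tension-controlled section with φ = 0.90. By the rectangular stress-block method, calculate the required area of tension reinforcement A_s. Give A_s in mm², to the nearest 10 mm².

M_n = M_u/φ = 263/0.90 = 292.222 kN·m.
With M_n = 0.85 f'_c a b (d − a/2), solve the quadratic for a:
a = d − √(d² − 2M_n/(0.85 f'_c b)) = 415 − √(415² − 2 × 292.222×10⁶/(0.85 × 34.7 × 415)) = 62.19 mm.
A_s = 0.85 f'_c a b / f_y = 0.85 × 34.7 × 62.19 × 415 / 400 = 1903.1 mm².

A_s ≈ 1900 mm²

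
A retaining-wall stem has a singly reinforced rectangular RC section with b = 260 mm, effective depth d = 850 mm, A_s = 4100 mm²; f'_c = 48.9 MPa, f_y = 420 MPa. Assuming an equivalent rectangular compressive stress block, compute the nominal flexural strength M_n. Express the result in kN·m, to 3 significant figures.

M_n ≈ 1330 kN·m

T = A_s f_y = 4100 × 420 = 1722000 N = 1722 kN.
From C = T: a = T/(0.85 f'_c b) = 1722000/(0.85 × 48.9 × 260) = 159.34 mm.
M_n = T(d − a/2) = 1722 kN × (850 − 79.67) mm = 1326.51 kN·m.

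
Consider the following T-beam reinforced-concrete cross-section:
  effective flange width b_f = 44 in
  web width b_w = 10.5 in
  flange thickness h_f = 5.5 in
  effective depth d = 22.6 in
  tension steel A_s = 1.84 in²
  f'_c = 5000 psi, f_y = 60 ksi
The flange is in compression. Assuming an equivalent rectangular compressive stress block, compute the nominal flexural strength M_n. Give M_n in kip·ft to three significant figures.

M_n ≈ 205 kip·ft

Tension: T = A_s f_y = 1.84 × 60 = 110.4 kips.
Try a within the flange: a = T/(0.85 f'_c b_f) = 110.4/(0.85 × 5 × 44) = 0.590 in.
Since a = 0.590 ≤ h_f = 5.5 in, the stress block lies entirely in the flange; analyse as a rectangular beam of width b_f.
M_n = T(d − a/2) = 110.4 × (22.6 − 0.295) = 2462.5 kip·in.
M_n = 2462.5/12 = 205.21 kip·ft.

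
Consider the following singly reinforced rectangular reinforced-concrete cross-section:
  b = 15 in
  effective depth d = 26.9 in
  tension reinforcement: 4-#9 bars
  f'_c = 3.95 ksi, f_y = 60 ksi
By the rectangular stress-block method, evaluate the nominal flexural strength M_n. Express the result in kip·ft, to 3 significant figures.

M_n ≈ 490 kip·ft

A_s = 4 × 1 = 4 in².
T = A_s f_y = 4 × 60 = 240 kips.
a = T/(0.85 f'_c b) = 240/(0.85 × 3.95 × 15) = 4.765 in.
M_n = T(d − a/2) = 240 × (26.9 − 2.3825) = 5884.2 kip·in = 5884.2/12 = 490.35 kip·ft.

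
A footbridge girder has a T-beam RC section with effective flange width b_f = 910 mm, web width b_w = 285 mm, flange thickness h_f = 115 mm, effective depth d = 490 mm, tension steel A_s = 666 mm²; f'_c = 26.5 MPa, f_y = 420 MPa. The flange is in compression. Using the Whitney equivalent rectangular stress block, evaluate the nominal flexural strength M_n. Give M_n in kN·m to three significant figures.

Tension: T = A_s f_y = 666 × 420 = 279720 N.
Try a within the flange: a = T/(0.85 f'_c b_f) = 279720/(0.85 × 26.5 × 910) = 13.65 mm.
Since a = 13.65 ≤ h_f = 115 mm, the stress block lies entirely in the flange; analyse as a rectangular beam of width b_f.
M_n = T(d − a/2) = 279720 × (490 − 6.825) = 135.15 × 10⁶ N·mm.
M_n = 135.15 kN·m.

M_n ≈ 135 kN·m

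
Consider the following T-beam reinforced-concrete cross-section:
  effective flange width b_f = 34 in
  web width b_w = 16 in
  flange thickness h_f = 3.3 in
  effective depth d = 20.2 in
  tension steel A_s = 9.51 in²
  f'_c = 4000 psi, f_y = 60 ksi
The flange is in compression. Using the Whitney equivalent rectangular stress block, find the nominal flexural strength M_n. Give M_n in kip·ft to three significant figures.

M_n ≈ 829 kip·ft

Tension: T = A_s f_y = 9.51 × 60 = 570.6 kips.
Try a within the flange: a = T/(0.85 f'_c b_f) = 570.6/(0.85 × 4 × 34) = 4.936 in.
a = 4.936 > h_f = 3.3 in: the block extends into the web. Split into flange-overhang and web parts.
C_f = 0.85 f'_c (b_f − b_w) h_f = 0.85 × 4 × (34 − 16) × 3.3 = 202.0 kips.
Remaining web compression depth: a_w = (T − C_f)/(0.85 f'_c b_w) = (570.6 − 202.0)/(0.85 × 4 × 16) = 6.776 in.
M_n = C_f(d − h_f/2) + (T − C_f)(d − a_w/2) = 202.0 × (20.2 − 1.65) + 368.6 × (20.2 − 3.388) = 3747.1 + 6196.9 = 9944.0 kip·in.
M_n = 9944.0/12 = 828.67 kip·ft.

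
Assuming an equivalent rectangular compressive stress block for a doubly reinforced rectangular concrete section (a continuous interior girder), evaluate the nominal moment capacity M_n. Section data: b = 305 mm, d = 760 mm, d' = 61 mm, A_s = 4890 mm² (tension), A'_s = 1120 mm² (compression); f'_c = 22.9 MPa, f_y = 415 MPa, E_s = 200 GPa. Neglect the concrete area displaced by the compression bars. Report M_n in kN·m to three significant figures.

M_n ≈ 1310 kN·m

Assume both tension and compression steel yield.
Net tension couple steel: A_s − A'_s = 3770 mm².
a = (A_s − A'_s) f_y / (0.85 f'_c b) = 1564550/(0.85 × 22.9 × 305) = 263.53 mm.
c = a/β₁ = 263.53/0.85 = 310.04 mm; ε'_s = 0.003(c − d')/c = 0.0024 ≥ f_y/E_s = 0.0021, so compression steel does yield.
M_n = (A_s − A'_s) f_y (d − a/2) + A'_s f_y (d − d') = [1564550 × (760 − 131.765) + 464800 × (760 − 61)] × 10⁻⁶ = 982.91 + 324.90 = 1307.81 kN·m.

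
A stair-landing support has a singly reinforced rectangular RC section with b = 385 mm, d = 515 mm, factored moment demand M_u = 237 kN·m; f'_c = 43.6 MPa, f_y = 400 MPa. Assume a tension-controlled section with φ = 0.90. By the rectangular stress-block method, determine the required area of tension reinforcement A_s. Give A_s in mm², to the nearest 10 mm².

M_n = M_u/φ = 237/0.90 = 263.333 kN·m.
With M_n = 0.85 f'_c a b (d − a/2), solve the quadratic for a:
a = d − √(d² − 2M_n/(0.85 f'_c b)) = 515 − √(515² − 2 × 263.333×10⁶/(0.85 × 43.6 × 385)) = 37.18 mm.
A_s = 0.85 f'_c a b / f_y = 0.85 × 43.6 × 37.18 × 385 / 400 = 1326.2 mm².

A_s ≈ 1330 mm²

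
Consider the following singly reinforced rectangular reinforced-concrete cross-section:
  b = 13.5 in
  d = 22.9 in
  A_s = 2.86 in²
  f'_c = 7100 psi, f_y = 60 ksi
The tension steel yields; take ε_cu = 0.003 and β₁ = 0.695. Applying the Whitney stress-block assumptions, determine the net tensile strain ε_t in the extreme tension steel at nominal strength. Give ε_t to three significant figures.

a = A_s f_y/(0.85 f'_c b) = 2.106 in.
β₁ = 0.695, so c = a/β₁ = 2.106/0.695 = 3.030 in.
From the linear strain diagram with ε_cu = 0.003: ε_t = 0.003 (d − c)/c = 0.003 × (22.9 − 3.030)/3.030 = 0.0197.
Since ε_t ≥ 0.005, the section is tension-controlled.

ε_t ≈ 0.0197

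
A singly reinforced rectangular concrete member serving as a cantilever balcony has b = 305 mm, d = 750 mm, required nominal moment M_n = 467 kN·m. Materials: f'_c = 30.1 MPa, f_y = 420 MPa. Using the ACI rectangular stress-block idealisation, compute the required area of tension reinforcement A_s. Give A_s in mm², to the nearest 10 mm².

With M_n = 0.85 f'_c a b (d − a/2), solve the quadratic for a:
a = d − √(d² − 2M_n/(0.85 f'_c b)) = 750 − √(750² − 2 × 467×10⁶/(0.85 × 30.1 × 305)) = 84.56 mm.
A_s = 0.85 f'_c a b / f_y = 0.85 × 30.1 × 84.56 × 305 / 420 = 1571.1 mm².

A_s ≈ 1570 mm²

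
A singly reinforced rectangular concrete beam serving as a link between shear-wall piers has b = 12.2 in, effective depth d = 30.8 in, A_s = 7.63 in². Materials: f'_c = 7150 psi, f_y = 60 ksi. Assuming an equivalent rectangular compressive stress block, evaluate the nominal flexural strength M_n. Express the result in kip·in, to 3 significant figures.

M_n ≈ 12700 kip·in

T = A_s f_y = 7.63 × 60 = 457.8 kips.
a = T/(0.85 f'_c b) = 457.8/(0.85 × 7.15 × 12.2) = 6.174 in.
M_n = T(d − a/2) = 457.8 × (30.8 − 3.087) = 12687.0 kip·in.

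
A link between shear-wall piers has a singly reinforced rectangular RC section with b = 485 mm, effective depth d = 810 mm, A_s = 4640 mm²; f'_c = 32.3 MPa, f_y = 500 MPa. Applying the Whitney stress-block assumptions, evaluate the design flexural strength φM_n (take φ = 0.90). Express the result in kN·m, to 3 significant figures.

T = A_s f_y = 4640 × 500 = 2320000 N = 2320 kN.
From C = T: a = T/(0.85 f'_c b) = 2320000/(0.85 × 32.3 × 485) = 174.23 mm.
M_n = T(d − a/2) = 2320 kN × (810 − 87.115) mm = 1677.09 kN·m.
φM_n = 0.90 × 1677.09 = 1509.38 kN·m.

φM_n ≈ 1510 kN·m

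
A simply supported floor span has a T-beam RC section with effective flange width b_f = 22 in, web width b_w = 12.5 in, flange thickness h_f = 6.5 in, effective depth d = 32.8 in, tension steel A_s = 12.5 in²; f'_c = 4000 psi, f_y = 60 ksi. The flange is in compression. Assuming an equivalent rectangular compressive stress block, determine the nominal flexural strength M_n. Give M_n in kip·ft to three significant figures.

Tension: T = A_s f_y = 12.5 × 60 = 750 kips.
Try a within the flange: a = T/(0.85 f'_c b_f) = 750/(0.85 × 4 × 22) = 10.027 in.
a = 10.027 > h_f = 6.5 in: the block extends into the web. Split into flange-overhang and web parts.
C_f = 0.85 f'_c (b_f − b_w) h_f = 0.85 × 4 × (22 − 12.5) × 6.5 = 210.0 kips.
Remaining web compression depth: a_w = (T − C_f)/(0.85 f'_c b_w) = (750 − 210.0)/(0.85 × 4 × 12.5) = 12.706 in.
M_n = C_f(d − h_f/2) + (T − C_f)(d − a_w/2) = 210.0 × (32.8 − 3.25) + 540 × (32.8 − 6.353) = 6205.5 + 14281.4 = 20486.9 kip·in.
M_n = 20486.9/12 = 1707.24 kip·ft.

M_n ≈ 1710 kip·ft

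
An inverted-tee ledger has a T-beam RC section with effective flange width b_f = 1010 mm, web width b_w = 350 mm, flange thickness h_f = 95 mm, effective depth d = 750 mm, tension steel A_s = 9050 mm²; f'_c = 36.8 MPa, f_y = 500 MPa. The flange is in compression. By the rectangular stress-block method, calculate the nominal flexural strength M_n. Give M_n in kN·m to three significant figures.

M_n ≈ 3000 kN·m

Tension: T = A_s f_y = 9050 × 500 = 4525000 N.
Try a within the flange: a = T/(0.85 f'_c b_f) = 4525000/(0.85 × 36.8 × 1010) = 143.23 mm.
a = 143.23 > h_f = 95 mm: the block extends into the web. Split into flange-overhang and web parts.
C_f = 0.85 f'_c (b_f − b_w) h_f = 0.85 × 36.8 × (1010 − 350) × 95 = 1961256 N.
Remaining web compression depth: a_w = (T − C_f)/(0.85 f'_c b_w) = (4525000 − 1961256)/(0.85 × 36.8 × 350) = 234.17 mm.
M_n = C_f(d − h_f/2) + (T − C_f)(d − a_w/2) = 1961256 × (750 − 47.5) + 2563744 × (750 − 117.085) = 1377.78 + 1622.63 = 3000.41 × 10⁶ N·mm.
M_n = 3000.41 kN·m.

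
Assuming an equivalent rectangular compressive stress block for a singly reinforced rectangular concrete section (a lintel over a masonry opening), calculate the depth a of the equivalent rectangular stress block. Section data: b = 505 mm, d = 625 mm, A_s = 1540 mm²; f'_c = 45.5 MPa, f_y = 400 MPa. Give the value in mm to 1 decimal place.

a ≈ 31.5 mm

T = A_s f_y = 1540 × 400 = 616000 N = 616 kN.
Setting C = 0.85 f'_c a b equal to T: a = 616000/(0.85 × 45.5 × 505) = 31.5 mm.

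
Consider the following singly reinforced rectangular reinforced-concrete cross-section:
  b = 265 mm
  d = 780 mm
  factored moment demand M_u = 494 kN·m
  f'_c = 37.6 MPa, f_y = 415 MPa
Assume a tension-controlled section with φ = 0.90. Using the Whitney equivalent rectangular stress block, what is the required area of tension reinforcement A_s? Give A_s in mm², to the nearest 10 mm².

M_n = M_u/φ = 494/0.90 = 548.889 kN·m.
With M_n = 0.85 f'_c a b (d − a/2), solve the quadratic for a:
a = d − √(d² − 2M_n/(0.85 f'_c b)) = 780 − √(780² − 2 × 548.889×10⁶/(0.85 × 37.6 × 265)) = 88.06 mm.
A_s = 0.85 f'_c a b / f_y = 0.85 × 37.6 × 88.06 × 265 / 415 = 1797.1 mm².

A_s ≈ 1800 mm²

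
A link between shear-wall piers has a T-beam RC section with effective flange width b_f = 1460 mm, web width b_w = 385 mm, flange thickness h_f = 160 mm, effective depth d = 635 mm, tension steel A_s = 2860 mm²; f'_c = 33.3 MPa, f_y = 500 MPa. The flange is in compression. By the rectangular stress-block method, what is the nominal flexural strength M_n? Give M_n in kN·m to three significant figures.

Tension: T = A_s f_y = 2860 × 500 = 1430000 N.
Try a within the flange: a = T/(0.85 f'_c b_f) = 1430000/(0.85 × 33.3 × 1460) = 34.60 mm.
Since a = 34.60 ≤ h_f = 160 mm, the stress block lies entirely in the flange; analyse as a rectangular beam of width b_f.
M_n = T(d − a/2) = 1430000 × (635 − 17.3) = 883.31 × 10⁶ N·mm.
M_n = 883.31 kN·m.

M_n ≈ 883 kN·m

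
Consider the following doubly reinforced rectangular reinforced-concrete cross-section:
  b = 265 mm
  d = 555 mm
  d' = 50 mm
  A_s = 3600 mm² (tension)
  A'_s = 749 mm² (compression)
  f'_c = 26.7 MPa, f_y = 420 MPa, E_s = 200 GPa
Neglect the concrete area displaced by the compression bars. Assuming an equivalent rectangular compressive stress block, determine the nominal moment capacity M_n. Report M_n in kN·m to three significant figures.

Assume both tension and compression steel yield.
Net tension couple steel: A_s − A'_s = 2851 mm².
a = (A_s − A'_s) f_y / (0.85 f'_c b) = 1197420/(0.85 × 26.7 × 265) = 199.10 mm.
c = a/β₁ = 199.10/0.85 = 234.24 mm; ε'_s = 0.003(c − d')/c = 0.0024 ≥ f_y/E_s = 0.0021, so compression steel does yield.
M_n = (A_s − A'_s) f_y (d − a/2) + A'_s f_y (d − d') = [1197420 × (555 − 99.55) + 314580 × (555 − 50)] × 10⁻⁶ = 545.36 + 158.86 = 704.22 kN·m.

M_n ≈ 704 kN·m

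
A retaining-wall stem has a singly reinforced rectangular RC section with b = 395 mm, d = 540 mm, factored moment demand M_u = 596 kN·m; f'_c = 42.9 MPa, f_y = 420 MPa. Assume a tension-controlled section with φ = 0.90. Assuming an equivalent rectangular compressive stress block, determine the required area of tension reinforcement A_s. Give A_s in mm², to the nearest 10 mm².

A_s ≈ 3200 mm²

M_n = M_u/φ = 596/0.90 = 662.222 kN·m.
With M_n = 0.85 f'_c a b (d − a/2), solve the quadratic for a:
a = d − √(d² − 2M_n/(0.85 f'_c b)) = 540 − √(540² − 2 × 662.222×10⁶/(0.85 × 42.9 × 395)) = 93.18 mm.
A_s = 0.85 f'_c a b / f_y = 0.85 × 42.9 × 93.18 × 395 / 420 = 3195.6 mm².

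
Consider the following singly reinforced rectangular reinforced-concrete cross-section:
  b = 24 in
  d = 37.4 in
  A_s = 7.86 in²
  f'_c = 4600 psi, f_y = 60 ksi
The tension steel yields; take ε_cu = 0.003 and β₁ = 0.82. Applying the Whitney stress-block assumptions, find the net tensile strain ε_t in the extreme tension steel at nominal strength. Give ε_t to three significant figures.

a = A_s f_y/(0.85 f'_c b) = 5.026 in.
β₁ = 0.82, so c = a/β₁ = 5.026/0.82 = 6.129 in.
From the linear strain diagram with ε_cu = 0.003: ε_t = 0.003 (d − c)/c = 0.003 × (37.4 − 6.129)/6.129 = 0.0153.
Since ε_t ≥ 0.005, the section is tension-controlled.

ε_t ≈ 0.0153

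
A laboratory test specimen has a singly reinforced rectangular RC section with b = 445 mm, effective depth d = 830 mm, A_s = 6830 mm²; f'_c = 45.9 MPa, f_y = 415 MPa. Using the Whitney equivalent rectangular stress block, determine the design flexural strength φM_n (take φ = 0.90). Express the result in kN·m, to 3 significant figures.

φM_n ≈ 1910 kN·m

T = A_s f_y = 6830 × 415 = 2834450 N = 2834.45 kN.
From C = T: a = T/(0.85 f'_c b) = 2834450/(0.85 × 45.9 × 445) = 163.26 mm.
M_n = T(d − a/2) = 2834.45 kN × (830 − 81.63) mm = 2121.22 kN·m.
φM_n = 0.90 × 2121.22 = 1909.10 kN·m.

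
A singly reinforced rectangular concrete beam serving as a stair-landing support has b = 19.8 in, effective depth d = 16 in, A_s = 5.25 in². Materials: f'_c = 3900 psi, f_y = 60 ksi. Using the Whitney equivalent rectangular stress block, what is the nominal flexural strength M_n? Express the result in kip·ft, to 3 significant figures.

M_n ≈ 357 kip·ft

T = A_s f_y = 5.25 × 60 = 315 kips.
a = T/(0.85 f'_c b) = 315/(0.85 × 3.9 × 19.8) = 4.799 in.
M_n = T(d − a/2) = 315 × (16 − 2.3995) = 4284.2 kip·in = 4284.2/12 = 357.02 kip·ft.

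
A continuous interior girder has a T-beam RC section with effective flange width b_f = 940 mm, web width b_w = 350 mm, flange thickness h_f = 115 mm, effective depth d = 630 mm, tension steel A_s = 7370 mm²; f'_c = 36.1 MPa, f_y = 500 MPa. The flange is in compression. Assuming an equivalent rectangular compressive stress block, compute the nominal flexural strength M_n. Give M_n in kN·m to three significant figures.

Tension: T = A_s f_y = 7370 × 500 = 3685000 N.
Try a within the flange: a = T/(0.85 f'_c b_f) = 3685000/(0.85 × 36.1 × 940) = 127.76 mm.
a = 127.76 > h_f = 115 mm: the block extends into the web. Split into flange-overhang and web parts.
C_f = 0.85 f'_c (b_f − b_w) h_f = 0.85 × 36.1 × (940 − 350) × 115 = 2081977 N.
Remaining web compression depth: a_w = (T − C_f)/(0.85 f'_c b_w) = (3685000 − 2081977)/(0.85 × 36.1 × 350) = 149.26 mm.
M_n = C_f(d − h_f/2) + (T − C_f)(d − a_w/2) = 2081977 × (630 − 57.5) + 1603023 × (630 − 74.63) = 1191.93 + 890.27 = 2082.20 × 10⁶ N·mm.
M_n = 2082.20 kN·m.

M_n ≈ 2080 kN·m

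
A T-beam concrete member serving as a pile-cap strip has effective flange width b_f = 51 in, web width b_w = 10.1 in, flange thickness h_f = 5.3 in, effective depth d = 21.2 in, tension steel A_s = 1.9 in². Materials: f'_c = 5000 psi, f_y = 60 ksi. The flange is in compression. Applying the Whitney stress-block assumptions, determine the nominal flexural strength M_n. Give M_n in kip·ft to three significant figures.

M_n ≈ 199 kip·ft

Tension: T = A_s f_y = 1.9 × 60 = 114 kips.
Try a within the flange: a = T/(0.85 f'_c b_f) = 114/(0.85 × 5 × 51) = 0.526 in.
Since a = 0.526 ≤ h_f = 5.3 in, the stress block lies entirely in the flange; analyse as a rectangular beam of width b_f.
M_n = T(d − a/2) = 114 × (21.2 − 0.263) = 2386.8 kip·in.
M_n = 2386.8/12 = 198.90 kip·ft.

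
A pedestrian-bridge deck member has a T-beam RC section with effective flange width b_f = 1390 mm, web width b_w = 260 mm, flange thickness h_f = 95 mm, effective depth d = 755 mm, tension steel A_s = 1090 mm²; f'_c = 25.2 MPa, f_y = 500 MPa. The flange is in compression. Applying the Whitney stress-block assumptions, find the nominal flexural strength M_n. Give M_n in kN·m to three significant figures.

Tension: T = A_s f_y = 1090 × 500 = 545000 N.
Try a within the flange: a = T/(0.85 f'_c b_f) = 545000/(0.85 × 25.2 × 1390) = 18.30 mm.
Since a = 18.30 ≤ h_f = 95 mm, the stress block lies entirely in the flange; analyse as a rectangular beam of width b_f.
M_n = T(d − a/2) = 545000 × (755 − 9.15) = 406.49 × 10⁶ N·mm.
M_n = 406.49 kN·m.

M_n ≈ 406 kN·m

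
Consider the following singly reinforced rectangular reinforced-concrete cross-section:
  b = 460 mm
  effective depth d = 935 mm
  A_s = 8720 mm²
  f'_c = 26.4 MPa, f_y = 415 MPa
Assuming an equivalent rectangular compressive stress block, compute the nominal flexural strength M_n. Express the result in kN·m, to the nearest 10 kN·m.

T = A_s f_y = 8720 × 415 = 3618800 N = 3618.8 kN.
From C = T: a = T/(0.85 f'_c b) = 3618800/(0.85 × 26.4 × 460) = 350.58 mm.
M_n = T(d − a/2) = 3618.8 kN × (935 − 175.29) mm = 2749.24 kN·m.

M_n ≈ 2750 kN·m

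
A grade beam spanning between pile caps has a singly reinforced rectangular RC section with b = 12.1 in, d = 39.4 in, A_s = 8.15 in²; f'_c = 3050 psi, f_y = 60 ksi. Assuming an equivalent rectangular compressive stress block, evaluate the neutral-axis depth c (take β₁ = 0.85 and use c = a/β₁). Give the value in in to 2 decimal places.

T = A_s f_y = 8.15 × 60 = 489 kips.
a = T/(0.85 f'_c b) = 489/(0.85 × 3.05 × 12.1) = 15.5885 in.
With β₁ = 0.85, c = a/β₁ = 15.5885/0.85 = 18.34 in.

c ≈ 18.34 in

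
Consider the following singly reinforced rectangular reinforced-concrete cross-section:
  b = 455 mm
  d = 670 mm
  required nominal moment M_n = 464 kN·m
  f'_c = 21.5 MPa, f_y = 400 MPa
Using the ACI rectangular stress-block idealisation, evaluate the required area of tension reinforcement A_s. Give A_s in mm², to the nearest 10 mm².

A_s ≈ 1850 mm²

With M_n = 0.85 f'_c a b (d − a/2), solve the quadratic for a:
a = d − √(d² − 2M_n/(0.85 f'_c b)) = 670 − √(670² − 2 × 464×10⁶/(0.85 × 21.5 × 455)) = 89.23 mm.
A_s = 0.85 f'_c a b / f_y = 0.85 × 21.5 × 89.23 × 455 / 400 = 1854.9 mm².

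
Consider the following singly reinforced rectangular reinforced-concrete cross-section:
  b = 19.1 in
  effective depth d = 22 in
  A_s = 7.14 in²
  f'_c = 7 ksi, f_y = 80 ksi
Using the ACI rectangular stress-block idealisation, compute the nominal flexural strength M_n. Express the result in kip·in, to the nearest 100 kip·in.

T = A_s f_y = 7.14 × 80 = 571.2 kips.
a = T/(0.85 f'_c b) = 571.2/(0.85 × 7 × 19.1) = 5.026 in.
M_n = T(d − a/2) = 571.2 × (22 − 2.513) = 11131.0 kip·in.

M_n ≈ 11100 kip·in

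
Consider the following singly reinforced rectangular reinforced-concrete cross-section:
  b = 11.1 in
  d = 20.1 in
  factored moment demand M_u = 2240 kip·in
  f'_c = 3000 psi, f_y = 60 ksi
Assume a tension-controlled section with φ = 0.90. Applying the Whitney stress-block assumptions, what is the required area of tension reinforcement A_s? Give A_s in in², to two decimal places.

M_n = M_u/φ = 2240/0.90 = 2488.89 kip·in.
From M_n = 0.85 f'_c a b (d − a/2):
a = d − √(d² − 2M_n/(0.85 f'_c b)) = 20.1 − √(20.1² − 2 × 2488.89/(0.85 × 3 × 11.1)) = 4.995 in.
A_s = 0.85 f'_c a b / f_y = 0.85 × 3 × 4.995 × 11.1 / 60 = 2.356 in².

A_s ≈ 2.36 in²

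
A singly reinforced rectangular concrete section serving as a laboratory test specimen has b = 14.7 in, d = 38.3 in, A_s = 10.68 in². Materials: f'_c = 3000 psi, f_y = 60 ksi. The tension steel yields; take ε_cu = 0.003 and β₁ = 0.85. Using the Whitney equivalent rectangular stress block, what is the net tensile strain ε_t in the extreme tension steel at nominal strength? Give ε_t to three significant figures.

ε_t ≈ 0.00271

a = A_s f_y/(0.85 f'_c b) = 17.095 in.
β₁ = 0.85, so c = a/β₁ = 17.095/0.85 = 20.112 in.
From the linear strain diagram with ε_cu = 0.003: ε_t = 0.003 (d − c)/c = 0.003 × (38.3 − 20.112)/20.112 = 0.00271.
ε_t < 0.004 — the section is over-reinforced for flexure under ACI limits.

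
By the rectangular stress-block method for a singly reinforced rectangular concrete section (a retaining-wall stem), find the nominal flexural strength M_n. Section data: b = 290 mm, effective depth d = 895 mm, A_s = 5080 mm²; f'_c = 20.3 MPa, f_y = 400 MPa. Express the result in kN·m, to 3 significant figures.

M_n ≈ 1410 kN·m

T = A_s f_y = 5080 × 400 = 2032000 N = 2032 kN.
From C = T: a = T/(0.85 f'_c b) = 2032000/(0.85 × 20.3 × 290) = 406.08 mm.
M_n = T(d − a/2) = 2032 kN × (895 − 203.04) mm = 1406.06 kN·m.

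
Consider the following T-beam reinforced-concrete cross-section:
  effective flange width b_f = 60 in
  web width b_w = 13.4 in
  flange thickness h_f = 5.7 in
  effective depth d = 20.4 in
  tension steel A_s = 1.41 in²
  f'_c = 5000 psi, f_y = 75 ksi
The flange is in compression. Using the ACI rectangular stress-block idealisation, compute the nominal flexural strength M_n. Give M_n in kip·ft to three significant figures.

Tension: T = A_s f_y = 1.41 × 75 = 105.75 kips.
Try a within the flange: a = T/(0.85 f'_c b_f) = 105.75/(0.85 × 5 × 60) = 0.415 in.
Since a = 0.415 ≤ h_f = 5.7 in, the stress block lies entirely in the flange; analyse as a rectangular beam of width b_f.
M_n = T(d − a/2) = 105.75 × (20.4 − 0.2075) = 2135.4 kip·in.
M_n = 2135.4/12 = 177.95 kip·ft.

M_n ≈ 178 kip·ft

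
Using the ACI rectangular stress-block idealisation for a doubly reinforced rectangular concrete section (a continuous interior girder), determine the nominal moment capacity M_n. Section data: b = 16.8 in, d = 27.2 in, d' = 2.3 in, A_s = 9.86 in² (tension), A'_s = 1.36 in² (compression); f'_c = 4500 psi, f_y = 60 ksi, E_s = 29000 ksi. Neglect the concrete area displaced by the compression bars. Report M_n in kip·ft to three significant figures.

Assume both steels yield.
a = (A_s − A'_s) f_y/(0.85 f'_c b) = (9.86 − 1.36) × 60/(0.85 × 4.5 × 16.8) = 7.937 in.
c = a/β₁ = 7.937/0.825 = 9.621 in; ε'_s = 0.003(c − d')/c = 0.0023 ≥ ε_y = 0.0021, so the compression steel yields.
M_n = (A_s − A'_s) f_y (d − a/2) + A'_s f_y (d − d') = 510 × (27.2 − 3.9685) + 81.6 × (27.2 − 2.3) = 11848.1 + 2031.8 = 13879.9 kip·in = 13879.9/12 = 1156.66 kip·ft.

M_n ≈ 1160 kip·ft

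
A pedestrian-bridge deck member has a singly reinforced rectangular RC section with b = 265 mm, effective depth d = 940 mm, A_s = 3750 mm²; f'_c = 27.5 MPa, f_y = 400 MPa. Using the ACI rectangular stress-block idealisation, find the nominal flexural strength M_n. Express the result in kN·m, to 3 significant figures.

T = A_s f_y = 3750 × 400 = 1500000 N = 1500 kN.
From C = T: a = T/(0.85 f'_c b) = 1500000/(0.85 × 27.5 × 265) = 242.16 mm.
M_n = T(d − a/2) = 1500 kN × (940 − 121.08) mm = 1228.38 kN·m.

M_n ≈ 1230 kN·m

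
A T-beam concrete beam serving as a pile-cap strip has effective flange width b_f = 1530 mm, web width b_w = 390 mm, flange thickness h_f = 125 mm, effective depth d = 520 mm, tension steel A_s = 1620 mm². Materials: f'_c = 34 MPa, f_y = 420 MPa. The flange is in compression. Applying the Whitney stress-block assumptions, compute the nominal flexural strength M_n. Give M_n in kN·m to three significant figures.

M_n ≈ 349 kN·m

Tension: T = A_s f_y = 1620 × 420 = 680400 N.
Try a within the flange: a = T/(0.85 f'_c b_f) = 680400/(0.85 × 34 × 1530) = 15.39 mm.
Since a = 15.39 ≤ h_f = 125 mm, the stress block lies entirely in the flange; analyse as a rectangular beam of width b_f.
M_n = T(d − a/2) = 680400 × (520 − 7.695) = 348.57 × 10⁶ N·mm.
M_n = 348.57 kN·m.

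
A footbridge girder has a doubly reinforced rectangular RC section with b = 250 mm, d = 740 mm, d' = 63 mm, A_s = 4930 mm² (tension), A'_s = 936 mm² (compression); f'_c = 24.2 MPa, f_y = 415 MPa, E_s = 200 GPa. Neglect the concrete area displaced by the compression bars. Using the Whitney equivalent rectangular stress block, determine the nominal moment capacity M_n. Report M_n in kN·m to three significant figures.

Assume both tension and compression steel yield.
Net tension couple steel: A_s − A'_s = 3994 mm².
a = (A_s − A'_s) f_y / (0.85 f'_c b) = 1657510/(0.85 × 24.2 × 250) = 322.32 mm.
c = a/β₁ = 322.32/0.85 = 379.20 mm; ε'_s = 0.003(c − d')/c = 0.0025 ≥ f_y/E_s = 0.0021, so compression steel does yield.
M_n = (A_s − A'_s) f_y (d − a/2) + A'_s f_y (d − d') = [1657510 × (740 − 161.16) + 388440 × (740 − 63)] × 10⁻⁶ = 959.43 + 262.97 = 1222.40 kN·m.

M_n ≈ 1220 kN·m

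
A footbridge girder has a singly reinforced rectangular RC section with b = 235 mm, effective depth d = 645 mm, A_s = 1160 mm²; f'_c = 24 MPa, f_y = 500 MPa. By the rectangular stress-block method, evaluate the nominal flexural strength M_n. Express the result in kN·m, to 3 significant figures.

T = A_s f_y = 1160 × 500 = 580000 N = 580 kN.
From C = T: a = T/(0.85 f'_c b) = 580000/(0.85 × 24 × 235) = 120.98 mm.
M_n = T(d − a/2) = 580 kN × (645 − 60.49) mm = 339.02 kN·m.

M_n ≈ 339 kN·m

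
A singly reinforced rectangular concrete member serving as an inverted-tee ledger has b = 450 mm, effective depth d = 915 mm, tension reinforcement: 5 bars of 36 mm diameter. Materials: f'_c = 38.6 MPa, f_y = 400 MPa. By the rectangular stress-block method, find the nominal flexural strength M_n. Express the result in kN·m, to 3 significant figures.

M_n ≈ 1720 kN·m

A_s = 5 × 1018 = 5090 mm².
T = A_s f_y = 5090 × 400 = 2036000 N = 2036 kN.
From C = T: a = T/(0.85 f'_c b) = 2036000/(0.85 × 38.6 × 450) = 137.90 mm.
M_n = T(d − a/2) = 2036 kN × (915 − 68.95) mm = 1722.56 kN·m.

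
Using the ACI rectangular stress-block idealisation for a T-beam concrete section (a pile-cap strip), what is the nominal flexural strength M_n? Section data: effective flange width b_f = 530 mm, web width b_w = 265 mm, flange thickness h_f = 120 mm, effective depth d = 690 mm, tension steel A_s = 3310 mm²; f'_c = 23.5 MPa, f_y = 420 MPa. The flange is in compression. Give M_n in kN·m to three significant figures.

Tension: T = A_s f_y = 3310 × 420 = 1390200 N.
Try a within the flange: a = T/(0.85 f'_c b_f) = 1390200/(0.85 × 23.5 × 530) = 131.32 mm.
a = 131.32 > h_f = 120 mm: the block extends into the web. Split into flange-overhang and web parts.
C_f = 0.85 f'_c (b_f − b_w) h_f = 0.85 × 23.5 × (530 − 265) × 120 = 635205 N.
Remaining web compression depth: a_w = (T − C_f)/(0.85 f'_c b_w) = (1390200 − 635205)/(0.85 × 23.5 × 265) = 142.63 mm.
M_n = C_f(d − h_f/2) + (T − C_f)(d − a_w/2) = 635205 × (690 − 60) + 754995 × (690 − 71.315) = 400.18 + 467.10 = 867.28 × 10⁶ N·mm.
M_n = 867.28 kN·m.

M_n ≈ 867 kN·m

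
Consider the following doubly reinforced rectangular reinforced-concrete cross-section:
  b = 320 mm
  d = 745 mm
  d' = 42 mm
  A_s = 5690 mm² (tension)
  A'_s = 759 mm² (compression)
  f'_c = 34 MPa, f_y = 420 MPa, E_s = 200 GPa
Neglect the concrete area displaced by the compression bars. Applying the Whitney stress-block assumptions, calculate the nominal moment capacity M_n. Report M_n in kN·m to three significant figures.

M_n ≈ 1540 kN·m

Assume both tension and compression steel yield.
Net tension couple steel: A_s − A'_s = 4931 mm².
a = (A_s − A'_s) f_y / (0.85 f'_c b) = 2071020/(0.85 × 34 × 320) = 223.94 mm.
c = a/β₁ = 223.94/0.807 = 277.50 mm; ε'_s = 0.003(c − d')/c = 0.0025 ≥ f_y/E_s = 0.0021, so compression steel does yield.
M_n = (A_s − A'_s) f_y (d − a/2) + A'_s f_y (d − d') = [2071020 × (745 − 111.97) + 318780 × (745 − 42)] × 10⁻⁶ = 1311.02 + 224.10 = 1535.12 kN·m.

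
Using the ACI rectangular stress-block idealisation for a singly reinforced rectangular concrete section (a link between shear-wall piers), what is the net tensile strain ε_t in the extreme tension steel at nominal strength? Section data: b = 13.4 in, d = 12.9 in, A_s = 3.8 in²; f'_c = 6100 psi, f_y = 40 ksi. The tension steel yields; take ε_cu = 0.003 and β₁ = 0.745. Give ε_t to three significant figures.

ε_t ≈ 0.0102

a = A_s f_y/(0.85 f'_c b) = 2.188 in.
β₁ = 0.745, so c = a/β₁ = 2.188/0.745 = 2.937 in.
From the linear strain diagram with ε_cu = 0.003: ε_t = 0.003 (d − c)/c = 0.003 × (12.9 − 2.937)/2.937 = 0.0102.
Since ε_t ≥ 0.005, the section is tension-controlled.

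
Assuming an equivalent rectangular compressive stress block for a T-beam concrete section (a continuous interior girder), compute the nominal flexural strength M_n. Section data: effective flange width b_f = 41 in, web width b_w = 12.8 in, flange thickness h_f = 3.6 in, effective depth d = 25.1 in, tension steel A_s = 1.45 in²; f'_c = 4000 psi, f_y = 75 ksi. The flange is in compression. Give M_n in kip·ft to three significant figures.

M_n ≈ 224 kip·ft

Tension: T = A_s f_y = 1.45 × 75 = 108.75 kips.
Try a within the flange: a = T/(0.85 f'_c b_f) = 108.75/(0.85 × 4 × 41) = 0.780 in.
Since a = 0.780 ≤ h_f = 3.6 in, the stress block lies entirely in the flange; analyse as a rectangular beam of width b_f.
M_n = T(d − a/2) = 108.75 × (25.1 − 0.39) = 2687.2 kip·in.
M_n = 2687.2/12 = 223.93 kip·ft.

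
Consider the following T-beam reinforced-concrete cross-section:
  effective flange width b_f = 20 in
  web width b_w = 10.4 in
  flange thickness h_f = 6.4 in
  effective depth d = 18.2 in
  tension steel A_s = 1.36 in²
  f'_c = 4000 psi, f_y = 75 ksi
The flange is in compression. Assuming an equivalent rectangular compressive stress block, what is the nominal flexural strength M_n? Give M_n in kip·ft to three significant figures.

Tension: T = A_s f_y = 1.36 × 75 = 102 kips.
Try a within the flange: a = T/(0.85 f'_c b_f) = 102/(0.85 × 4 × 20) = 1.500 in.
Since a = 1.500 ≤ h_f = 6.4 in, the stress block lies entirely in the flange; analyse as a rectangular beam of width b_f.
M_n = T(d − a/2) = 102 × (18.2 − 0.75) = 1779.9 kip·in.
M_n = 1779.9/12 = 148.33 kip·ft.

M_n ≈ 148 kip·ft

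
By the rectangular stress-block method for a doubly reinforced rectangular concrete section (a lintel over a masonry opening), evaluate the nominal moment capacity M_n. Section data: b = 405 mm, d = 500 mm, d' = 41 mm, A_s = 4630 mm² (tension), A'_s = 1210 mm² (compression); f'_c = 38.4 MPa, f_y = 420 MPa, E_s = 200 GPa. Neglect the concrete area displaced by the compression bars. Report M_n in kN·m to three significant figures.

Assume both tension and compression steel yield.
Net tension couple steel: A_s − A'_s = 3420 mm².
a = (A_s − A'_s) f_y / (0.85 f'_c b) = 1436400/(0.85 × 38.4 × 405) = 108.66 mm.
c = a/β₁ = 108.66/0.776 = 140.03 mm; ε'_s = 0.003(c − d')/c = 0.0021 ≥ f_y/E_s = 0.0021, so compression steel does yield.
M_n = (A_s − A'_s) f_y (d − a/2) + A'_s f_y (d − d') = [1436400 × (500 − 54.33) + 508200 × (500 − 41)] × 10⁻⁶ = 640.16 + 233.26 = 873.42 kN·m.

M_n ≈ 873 kN·m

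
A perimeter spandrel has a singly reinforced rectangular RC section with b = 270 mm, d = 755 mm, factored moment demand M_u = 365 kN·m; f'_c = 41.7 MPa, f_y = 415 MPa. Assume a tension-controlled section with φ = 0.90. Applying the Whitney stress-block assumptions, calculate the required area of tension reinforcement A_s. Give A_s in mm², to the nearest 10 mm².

M_n = M_u/φ = 365/0.90 = 405.556 kN·m.
With M_n = 0.85 f'_c a b (d − a/2), solve the quadratic for a:
a = d − √(d² − 2M_n/(0.85 f'_c b)) = 755 − √(755² − 2 × 405.556×10⁶/(0.85 × 41.7 × 270)) = 58.39 mm.
A_s = 0.85 f'_c a b / f_y = 0.85 × 41.7 × 58.39 × 270 / 415 = 1346.5 mm².

A_s ≈ 1350 mm²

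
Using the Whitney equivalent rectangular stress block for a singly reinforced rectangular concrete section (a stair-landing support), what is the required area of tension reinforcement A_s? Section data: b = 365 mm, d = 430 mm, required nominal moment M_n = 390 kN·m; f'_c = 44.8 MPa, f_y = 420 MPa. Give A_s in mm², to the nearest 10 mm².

With M_n = 0.85 f'_c a b (d − a/2), solve the quadratic for a:
a = d − √(d² − 2M_n/(0.85 f'_c b)) = 430 − √(430² − 2 × 390×10⁶/(0.85 × 44.8 × 365)) = 71.14 mm.
A_s = 0.85 f'_c a b / f_y = 0.85 × 44.8 × 71.14 × 365 / 420 = 2354.3 mm².

A_s ≈ 2350 mm²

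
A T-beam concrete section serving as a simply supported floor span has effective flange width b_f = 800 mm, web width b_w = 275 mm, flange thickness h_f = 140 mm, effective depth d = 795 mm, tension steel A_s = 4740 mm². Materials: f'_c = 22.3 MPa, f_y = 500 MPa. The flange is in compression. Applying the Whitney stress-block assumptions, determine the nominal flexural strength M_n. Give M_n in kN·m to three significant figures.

M_n ≈ 1700 kN·m

Tension: T = A_s f_y = 4740 × 500 = 2370000 N.
Try a within the flange: a = T/(0.85 f'_c b_f) = 2370000/(0.85 × 22.3 × 800) = 156.29 mm.
a = 156.29 > h_f = 140 mm: the block extends into the web. Split into flange-overhang and web parts.
C_f = 0.85 f'_c (b_f − b_w) h_f = 0.85 × 22.3 × (800 − 275) × 140 = 1393193 N.
Remaining web compression depth: a_w = (T − C_f)/(0.85 f'_c b_w) = (2370000 − 1393193)/(0.85 × 22.3 × 275) = 187.39 mm.
M_n = C_f(d − h_f/2) + (T − C_f)(d − a_w/2) = 1393193 × (795 − 70) + 976807 × (795 − 93.695) = 1010.06 + 685.04 = 1695.10 × 10⁶ N·mm.
M_n = 1695.10 kN·m.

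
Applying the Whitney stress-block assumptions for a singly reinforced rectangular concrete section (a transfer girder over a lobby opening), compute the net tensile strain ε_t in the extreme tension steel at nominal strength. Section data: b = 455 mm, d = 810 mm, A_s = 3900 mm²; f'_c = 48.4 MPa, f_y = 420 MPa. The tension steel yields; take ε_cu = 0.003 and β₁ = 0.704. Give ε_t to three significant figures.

ε_t ≈ 0.0165

a = A_s f_y/(0.85 f'_c b) = 87.51 mm.
β₁ = 0.704, so c = a/β₁ = 87.51/0.704 = 124.30 mm.
From the linear strain diagram with ε_cu = 0.003: ε_t = 0.003 (d − c)/c = 0.003 × (810 − 124.30)/124.30 = 0.0165.
Since ε_t ≥ 0.005, the section is tension-controlled.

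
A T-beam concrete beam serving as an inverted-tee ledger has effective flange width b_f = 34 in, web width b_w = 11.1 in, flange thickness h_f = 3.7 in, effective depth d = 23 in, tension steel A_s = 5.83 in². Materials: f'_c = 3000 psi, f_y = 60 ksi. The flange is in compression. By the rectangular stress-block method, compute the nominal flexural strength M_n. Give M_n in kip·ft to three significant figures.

M_n ≈ 611 kip·ft

Tension: T = A_s f_y = 5.83 × 60 = 349.8 kips.
Try a within the flange: a = T/(0.85 f'_c b_f) = 349.8/(0.85 × 3 × 34) = 4.035 in.
a = 4.035 > h_f = 3.7 in: the block extends into the web. Split into flange-overhang and web parts.
C_f = 0.85 f'_c (b_f − b_w) h_f = 0.85 × 3 × (34 − 11.1) × 3.7 = 216.1 kips.
Remaining web compression depth: a_w = (T − C_f)/(0.85 f'_c b_w) = (349.8 − 216.1)/(0.85 × 3 × 11.1) = 4.724 in.
M_n = C_f(d − h_f/2) + (T − C_f)(d − a_w/2) = 216.1 × (23 − 1.85) + 133.7 × (23 − 2.362) = 4570.5 + 2759.3 = 7329.8 kip·in.
M_n = 7329.8/12 = 610.82 kip·ft.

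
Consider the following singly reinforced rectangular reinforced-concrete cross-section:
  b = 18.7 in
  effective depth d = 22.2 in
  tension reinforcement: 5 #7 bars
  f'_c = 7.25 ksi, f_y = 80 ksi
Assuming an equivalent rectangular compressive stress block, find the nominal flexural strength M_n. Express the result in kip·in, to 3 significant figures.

M_n ≈ 5080 kip·in

A_s = 5 × 0.6 = 3 in².
T = A_s f_y = 3 × 80 = 240 kips.
a = T/(0.85 f'_c b) = 240/(0.85 × 7.25 × 18.7) = 2.083 in.
M_n = T(d − a/2) = 240 × (22.2 − 1.0415) = 5078.0 kip·in.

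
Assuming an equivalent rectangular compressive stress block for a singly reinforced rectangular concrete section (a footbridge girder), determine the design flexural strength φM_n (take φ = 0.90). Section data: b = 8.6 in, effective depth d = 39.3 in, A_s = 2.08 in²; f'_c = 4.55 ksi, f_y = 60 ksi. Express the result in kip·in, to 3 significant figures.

T = A_s f_y = 2.08 × 60 = 124.8 kips.
a = T/(0.85 f'_c b) = 124.8/(0.85 × 4.55 × 8.6) = 3.752 in.
M_n = T(d − a/2) = 124.8 × (39.3 − 1.876) = 4670.5 kip·in.
φM_n = 0.90 × 4670.5 = 4203.5 kip·in.

φM_n ≈ 4200 kip·in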